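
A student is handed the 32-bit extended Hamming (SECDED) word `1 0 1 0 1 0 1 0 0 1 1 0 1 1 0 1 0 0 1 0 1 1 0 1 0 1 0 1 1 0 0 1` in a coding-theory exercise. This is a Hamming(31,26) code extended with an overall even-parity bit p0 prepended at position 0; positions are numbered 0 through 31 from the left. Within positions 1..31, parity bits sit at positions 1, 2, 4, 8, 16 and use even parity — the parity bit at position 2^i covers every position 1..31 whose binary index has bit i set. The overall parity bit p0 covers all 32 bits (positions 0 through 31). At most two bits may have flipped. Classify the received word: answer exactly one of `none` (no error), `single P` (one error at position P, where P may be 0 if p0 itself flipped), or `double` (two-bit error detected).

s1: b1⊕b3⊕b5⊕b7⊕b9⊕b11⊕b13⊕b15⊕b17⊕b19⊕b21⊕b23⊕b25⊕b27⊕b29⊕b31 = 0⊕0⊕0⊕0⊕1⊕0⊕1⊕1⊕0⊕0⊕1⊕1⊕1⊕1⊕0⊕1 = 0
s2: b2⊕b3⊕b6⊕b7⊕b10⊕b11⊕b14⊕b15⊕b18⊕b19⊕b22⊕b23⊕b26⊕b27⊕b30⊕b31 = 1⊕0⊕1⊕0⊕1⊕0⊕0⊕1⊕1⊕0⊕0⊕1⊕0⊕1⊕0⊕1 = 0
s4: b4⊕b5⊕b6⊕b7⊕b12⊕b13⊕b14⊕b15⊕b20⊕b21⊕b22⊕b23⊕b28⊕b29⊕b30⊕b31 = 1⊕0⊕1⊕0⊕1⊕1⊕0⊕1⊕1⊕1⊕0⊕1⊕1⊕0⊕0⊕1 = 0
s8: b8⊕b9⊕b10⊕b11⊕b12⊕b13⊕b14⊕b15⊕b24⊕b25⊕b26⊕b27⊕b28⊕b29⊕b30⊕b31 = 0⊕1⊕1⊕0⊕1⊕1⊕0⊕1⊕0⊕1⊕0⊕1⊕1⊕0⊕0⊕1 = 1
s16: b16⊕b17⊕b18⊕b19⊕b20⊕b21⊕b22⊕b23⊕b24⊕b25⊕b26⊕b27⊕b28⊕b29⊕b30⊕b31 = 0⊕0⊕1⊕0⊕1⊕1⊕0⊕1⊕0⊕1⊕0⊕1⊕1⊕0⊕0⊕1 = 0
Syndrome (s16...s1) = 01000 → position 8.
Overall parity (XOR of all 32 bits, including p0): 1⊕0⊕1⊕0⊕1⊕0⊕1⊕0⊕0⊕1⊕1⊕0⊕1⊕1⊕0⊕1⊕0⊕0⊕1⊕0⊕1⊕1⊕0⊕1⊕0⊕1⊕0⊕1⊕1⊕0⊕0⊕1 = 1
Overall=1, syndrome position=8 → single-bit error at position 8.

single 8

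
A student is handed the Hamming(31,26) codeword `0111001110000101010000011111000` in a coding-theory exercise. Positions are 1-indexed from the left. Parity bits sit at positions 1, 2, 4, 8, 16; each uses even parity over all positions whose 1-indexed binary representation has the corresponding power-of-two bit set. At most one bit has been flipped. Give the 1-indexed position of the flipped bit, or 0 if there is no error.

s1: b1⊕b3⊕b5⊕b7⊕b9⊕b11⊕b13⊕b15⊕b17⊕b19⊕b21⊕b23⊕b25⊕b27⊕b29⊕b31 = 0⊕1⊕0⊕1⊕1⊕0⊕0⊕0⊕0⊕0⊕0⊕0⊕1⊕1⊕0⊕0 = 1
s2: b2⊕b3⊕b6⊕b7⊕b10⊕b11⊕b14⊕b15⊕b18⊕b19⊕b22⊕b23⊕b26⊕b27⊕b30⊕b31 = 1⊕1⊕0⊕1⊕0⊕0⊕1⊕0⊕1⊕0⊕0⊕0⊕1⊕1⊕0⊕0 = 1
s4: b4⊕b5⊕b6⊕b7⊕b12⊕b13⊕b14⊕b15⊕b20⊕b21⊕b22⊕b23⊕b28⊕b29⊕b30⊕b31 = 1⊕0⊕0⊕1⊕0⊕0⊕1⊕0⊕0⊕0⊕0⊕0⊕1⊕0⊕0⊕0 = 0
s8: b8⊕b9⊕b10⊕b11⊕b12⊕b13⊕b14⊕b15⊕b24⊕b25⊕b26⊕b27⊕b28⊕b29⊕b30⊕b31 = 1⊕1⊕0⊕0⊕0⊕0⊕1⊕0⊕1⊕1⊕1⊕1⊕1⊕0⊕0⊕0 = 0
s16: b16⊕b17⊕b18⊕b19⊕b20⊕b21⊕b22⊕b23⊕b24⊕b25⊕b26⊕b27⊕b28⊕b29⊕b30⊕b31 = 1⊕0⊕1⊕0⊕0⊕0⊕0⊕0⊕1⊕1⊕1⊕1⊕1⊕0⊕0⊕0 = 1
Syndrome (s16...s1) = 10011 → position 19.

19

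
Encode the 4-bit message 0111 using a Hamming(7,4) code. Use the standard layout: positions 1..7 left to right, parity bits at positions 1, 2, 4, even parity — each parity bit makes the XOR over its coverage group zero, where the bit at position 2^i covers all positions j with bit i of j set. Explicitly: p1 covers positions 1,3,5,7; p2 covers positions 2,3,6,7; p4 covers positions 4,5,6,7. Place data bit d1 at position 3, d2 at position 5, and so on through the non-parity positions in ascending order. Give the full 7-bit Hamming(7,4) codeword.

Place data bits at non-power-of-two positions: b3=0, b5=1, b6=1, b7=1.
p1 = XOR of data positions {3,5,7} = 0⊕1⊕1 = 0
p2 = XOR of data positions {3,6,7} = 0⊕1⊕1 = 0
p4 = XOR of data positions {5,6,7} = 1⊕1⊕1 = 1
Codeword b1..b7 = 0001111

0001111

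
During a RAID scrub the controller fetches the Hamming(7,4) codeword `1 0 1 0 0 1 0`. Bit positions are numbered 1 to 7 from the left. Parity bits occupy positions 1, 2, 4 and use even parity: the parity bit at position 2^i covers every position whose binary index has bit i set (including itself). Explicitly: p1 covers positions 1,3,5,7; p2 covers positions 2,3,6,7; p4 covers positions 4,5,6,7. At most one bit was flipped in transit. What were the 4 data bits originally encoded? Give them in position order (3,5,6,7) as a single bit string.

s1: b1⊕b3⊕b5⊕b7 = 1⊕1⊕0⊕0 = 0
s2: b2⊕b3⊕b6⊕b7 = 0⊕1⊕1⊕0 = 0
s4: b4⊕b5⊕b6⊕b7 = 0⊕0⊕1⊕0 = 1
Syndrome (s4...s1) = 100 → position 4.
Flip bit 4: corrected codeword = 1011010
Data bits at positions 3,5,6,7: 1010

1010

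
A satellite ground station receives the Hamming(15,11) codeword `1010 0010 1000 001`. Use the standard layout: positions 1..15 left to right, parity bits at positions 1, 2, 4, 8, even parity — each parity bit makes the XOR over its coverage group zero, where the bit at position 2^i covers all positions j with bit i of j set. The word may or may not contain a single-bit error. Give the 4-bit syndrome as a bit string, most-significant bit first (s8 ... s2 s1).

s1: b1⊕b3⊕b5⊕b7⊕b9⊕b11⊕b13⊕b15 = 1⊕1⊕0⊕1⊕1⊕0⊕0⊕1 = 1
s2: b2⊕b3⊕b6⊕b7⊕b10⊕b11⊕b14⊕b15 = 0⊕1⊕0⊕1⊕0⊕0⊕0⊕1 = 1
s4: b4⊕b5⊕b6⊕b7⊕b12⊕b13⊕b14⊕b15 = 0⊕0⊕0⊕1⊕0⊕0⊕0⊕1 = 0
s8: b8⊕b9⊕b10⊕b11⊕b12⊕b13⊕b14⊕b15 = 0⊕1⊕0⊕0⊕0⊕0⊕0⊕1 = 0
Syndrome (s8...s1) = 0011 → position 3.

0011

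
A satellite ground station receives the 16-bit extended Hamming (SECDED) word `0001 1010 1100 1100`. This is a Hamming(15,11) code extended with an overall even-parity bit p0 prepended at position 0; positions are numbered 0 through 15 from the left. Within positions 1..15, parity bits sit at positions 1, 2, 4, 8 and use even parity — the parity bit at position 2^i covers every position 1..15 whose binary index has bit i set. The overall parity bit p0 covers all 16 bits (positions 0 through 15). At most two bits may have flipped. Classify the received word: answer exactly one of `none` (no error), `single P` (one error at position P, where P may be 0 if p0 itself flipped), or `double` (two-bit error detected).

single 1

s1: b1⊕b3⊕b5⊕b7⊕b9⊕b11⊕b13⊕b15 = 0⊕1⊕0⊕0⊕1⊕0⊕1⊕0 = 1
s2: b2⊕b3⊕b6⊕b7⊕b10⊕b11⊕b14⊕b15 = 0⊕1⊕1⊕0⊕0⊕0⊕0⊕0 = 0
s4: b4⊕b5⊕b6⊕b7⊕b12⊕b13⊕b14⊕b15 = 1⊕0⊕1⊕0⊕1⊕1⊕0⊕0 = 0
s8: b8⊕b9⊕b10⊕b11⊕b12⊕b13⊕b14⊕b15 = 1⊕1⊕0⊕0⊕1⊕1⊕0⊕0 = 0
Syndrome (s8...s1) = 0001 → position 1.
Overall parity (XOR of all 16 bits, including p0): 0⊕0⊕0⊕1⊕1⊕0⊕1⊕0⊕1⊕1⊕0⊕0⊕1⊕1⊕0⊕0 = 1
Overall=1, syndrome position=1 → single-bit error at position 1.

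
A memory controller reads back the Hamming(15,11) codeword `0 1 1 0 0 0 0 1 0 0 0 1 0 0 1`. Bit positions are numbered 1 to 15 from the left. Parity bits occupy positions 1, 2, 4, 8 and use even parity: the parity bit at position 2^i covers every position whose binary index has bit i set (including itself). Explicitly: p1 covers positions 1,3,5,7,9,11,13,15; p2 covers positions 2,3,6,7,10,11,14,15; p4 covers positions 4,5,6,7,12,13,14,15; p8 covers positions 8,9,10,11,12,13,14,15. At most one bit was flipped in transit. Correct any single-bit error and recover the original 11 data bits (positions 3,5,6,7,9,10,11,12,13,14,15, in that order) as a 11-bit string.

s1: b1⊕b3⊕b5⊕b7⊕b9⊕b11⊕b13⊕b15 = 0⊕1⊕0⊕0⊕0⊕0⊕0⊕1 = 0
s2: b2⊕b3⊕b6⊕b7⊕b10⊕b11⊕b14⊕b15 = 1⊕1⊕0⊕0⊕0⊕0⊕0⊕1 = 1
s4: b4⊕b5⊕b6⊕b7⊕b12⊕b13⊕b14⊕b15 = 0⊕0⊕0⊕0⊕1⊕0⊕0⊕1 = 0
s8: b8⊕b9⊕b10⊕b11⊕b12⊕b13⊕b14⊕b15 = 1⊕0⊕0⊕0⊕1⊕0⊕0⊕1 = 1
Syndrome (s8...s1) = 1010 → position 10.
Flip bit 10: corrected codeword = 011000010101001
Data bits at positions 3,5,6,7,9,10,11,12,13,14,15: 10000101001

10000101001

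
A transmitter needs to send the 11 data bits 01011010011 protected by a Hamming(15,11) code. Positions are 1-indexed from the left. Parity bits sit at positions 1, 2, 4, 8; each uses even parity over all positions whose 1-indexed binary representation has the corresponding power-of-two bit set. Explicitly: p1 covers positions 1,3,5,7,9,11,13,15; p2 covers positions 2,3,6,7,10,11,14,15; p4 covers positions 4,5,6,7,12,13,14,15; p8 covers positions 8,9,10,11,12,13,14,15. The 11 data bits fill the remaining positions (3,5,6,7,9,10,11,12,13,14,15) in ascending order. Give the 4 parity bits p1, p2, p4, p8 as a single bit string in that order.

Place data bits at non-power-of-two positions: b3=0, b5=1, b6=0, b7=1, b9=1, b10=0, b11=1, b12=0, b13=0, b14=1, b15=1.
p1 = XOR of data positions {3,5,7,9,11,13,15} = 0⊕1⊕1⊕1⊕1⊕0⊕1 = 1
p2 = XOR of data positions {3,6,7,10,11,14,15} = 0⊕0⊕1⊕0⊕1⊕1⊕1 = 0
p4 = XOR of data positions {5,6,7,12,13,14,15} = 1⊕0⊕1⊕0⊕0⊕1⊕1 = 0
p8 = XOR of data positions {9,10,11,12,13,14,15} = 1⊕0⊕1⊕0⊕0⊕1⊕1 = 0
Parity bits p1,p2,p4,p8 = 1000

1000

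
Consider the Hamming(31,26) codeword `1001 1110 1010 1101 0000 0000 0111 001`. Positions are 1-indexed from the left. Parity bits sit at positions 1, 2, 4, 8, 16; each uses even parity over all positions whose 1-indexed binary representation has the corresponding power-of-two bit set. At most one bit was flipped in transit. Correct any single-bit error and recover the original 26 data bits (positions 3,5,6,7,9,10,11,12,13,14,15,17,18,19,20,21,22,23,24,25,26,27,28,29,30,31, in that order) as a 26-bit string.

01111010110010000000111001

s1: b1⊕b3⊕b5⊕b7⊕b9⊕b11⊕b13⊕b15⊕b17⊕b19⊕b21⊕b23⊕b25⊕b27⊕b29⊕b31 = 1⊕0⊕1⊕1⊕1⊕1⊕1⊕0⊕0⊕0⊕0⊕0⊕0⊕1⊕0⊕1 = 0
s2: b2⊕b3⊕b6⊕b7⊕b10⊕b11⊕b14⊕b15⊕b18⊕b19⊕b22⊕b23⊕b26⊕b27⊕b30⊕b31 = 0⊕0⊕1⊕1⊕0⊕1⊕1⊕0⊕0⊕0⊕0⊕0⊕1⊕1⊕0⊕1 = 1
s4: b4⊕b5⊕b6⊕b7⊕b12⊕b13⊕b14⊕b15⊕b20⊕b21⊕b22⊕b23⊕b28⊕b29⊕b30⊕b31 = 1⊕1⊕1⊕1⊕0⊕1⊕1⊕0⊕0⊕0⊕0⊕0⊕1⊕0⊕0⊕1 = 0
s8: b8⊕b9⊕b10⊕b11⊕b12⊕b13⊕b14⊕b15⊕b24⊕b25⊕b26⊕b27⊕b28⊕b29⊕b30⊕b31 = 0⊕1⊕0⊕1⊕0⊕1⊕1⊕0⊕0⊕0⊕1⊕1⊕1⊕0⊕0⊕1 = 0
s16: b16⊕b17⊕b18⊕b19⊕b20⊕b21⊕b22⊕b23⊕b24⊕b25⊕b26⊕b27⊕b28⊕b29⊕b30⊕b31 = 1⊕0⊕0⊕0⊕0⊕0⊕0⊕0⊕0⊕0⊕1⊕1⊕1⊕0⊕0⊕1 = 1
Syndrome (s16...s1) = 10010 → position 18.
Flip bit 18: corrected codeword = 1001111010101101010000000111001
Data bits at positions 3,5,6,7,9,10,11,12,13,14,15,17,18,19,20,21,22,23,24,25,26,27,28,29,30,31: 01111010110010000000111001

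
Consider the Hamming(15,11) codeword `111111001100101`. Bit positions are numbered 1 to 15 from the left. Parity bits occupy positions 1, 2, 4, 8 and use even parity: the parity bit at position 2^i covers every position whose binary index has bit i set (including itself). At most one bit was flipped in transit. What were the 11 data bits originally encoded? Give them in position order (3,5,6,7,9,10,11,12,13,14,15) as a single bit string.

s1: b1⊕b3⊕b5⊕b7⊕b9⊕b11⊕b13⊕b15 = 1⊕1⊕1⊕0⊕1⊕0⊕1⊕1 = 0
s2: b2⊕b3⊕b6⊕b7⊕b10⊕b11⊕b14⊕b15 = 1⊕1⊕1⊕0⊕1⊕0⊕0⊕1 = 1
s4: b4⊕b5⊕b6⊕b7⊕b12⊕b13⊕b14⊕b15 = 1⊕1⊕1⊕0⊕0⊕1⊕0⊕1 = 1
s8: b8⊕b9⊕b10⊕b11⊕b12⊕b13⊕b14⊕b15 = 0⊕1⊕1⊕0⊕0⊕1⊕0⊕1 = 0
Syndrome (s8...s1) = 0110 → position 6.
Flip bit 6: corrected codeword = 111110001100101
Data bits at positions 3,5,6,7,9,10,11,12,13,14,15: 11001100101

11001100101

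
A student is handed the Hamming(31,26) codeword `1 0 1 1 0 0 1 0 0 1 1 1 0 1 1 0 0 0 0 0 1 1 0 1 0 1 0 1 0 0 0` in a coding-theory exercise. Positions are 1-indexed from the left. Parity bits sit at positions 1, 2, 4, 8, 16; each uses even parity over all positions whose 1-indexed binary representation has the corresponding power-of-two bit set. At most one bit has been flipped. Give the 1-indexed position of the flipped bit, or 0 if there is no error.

s1: b1⊕b3⊕b5⊕b7⊕b9⊕b11⊕b13⊕b15⊕b17⊕b19⊕b21⊕b23⊕b25⊕b27⊕b29⊕b31 = 1⊕1⊕0⊕1⊕0⊕1⊕0⊕1⊕0⊕0⊕1⊕0⊕0⊕0⊕0⊕0 = 0
s2: b2⊕b3⊕b6⊕b7⊕b10⊕b11⊕b14⊕b15⊕b18⊕b19⊕b22⊕b23⊕b26⊕b27⊕b30⊕b31 = 0⊕1⊕0⊕1⊕1⊕1⊕1⊕1⊕0⊕0⊕1⊕0⊕1⊕0⊕0⊕0 = 0
s4: b4⊕b5⊕b6⊕b7⊕b12⊕b13⊕b14⊕b15⊕b20⊕b21⊕b22⊕b23⊕b28⊕b29⊕b30⊕b31 = 1⊕0⊕0⊕1⊕1⊕0⊕1⊕1⊕0⊕1⊕1⊕0⊕1⊕0⊕0⊕0 = 0
s8: b8⊕b9⊕b10⊕b11⊕b12⊕b13⊕b14⊕b15⊕b24⊕b25⊕b26⊕b27⊕b28⊕b29⊕b30⊕b31 = 0⊕0⊕1⊕1⊕1⊕0⊕1⊕1⊕1⊕0⊕1⊕0⊕1⊕0⊕0⊕0 = 0
s16: b16⊕b17⊕b18⊕b19⊕b20⊕b21⊕b22⊕b23⊕b24⊕b25⊕b26⊕b27⊕b28⊕b29⊕b30⊕b31 = 0⊕0⊕0⊕0⊕0⊕1⊕1⊕0⊕1⊕0⊕1⊕0⊕1⊕0⊕0⊕0 = 1
Syndrome (s16...s1) = 10000 → position 16.

16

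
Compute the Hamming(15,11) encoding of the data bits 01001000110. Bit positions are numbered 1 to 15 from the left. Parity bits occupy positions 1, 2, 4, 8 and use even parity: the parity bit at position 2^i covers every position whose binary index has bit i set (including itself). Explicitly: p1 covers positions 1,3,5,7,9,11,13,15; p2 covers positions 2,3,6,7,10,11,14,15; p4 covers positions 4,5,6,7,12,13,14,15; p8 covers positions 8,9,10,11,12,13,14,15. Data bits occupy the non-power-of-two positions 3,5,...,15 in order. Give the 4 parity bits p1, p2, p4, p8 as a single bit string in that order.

1111

Place data bits at non-power-of-two positions: b3=0, b5=1, b6=0, b7=0, b9=1, b10=0, b11=0, b12=0, b13=1, b14=1, b15=0.
p1 = XOR of data positions {3,5,7,9,11,13,15} = 0⊕1⊕0⊕1⊕0⊕1⊕0 = 1
p2 = XOR of data positions {3,6,7,10,11,14,15} = 0⊕0⊕0⊕0⊕0⊕1⊕0 = 1
p4 = XOR of data positions {5,6,7,12,13,14,15} = 1⊕0⊕0⊕0⊕1⊕1⊕0 = 1
p8 = XOR of data positions {9,10,11,12,13,14,15} = 1⊕0⊕0⊕0⊕1⊕1⊕0 = 1
Parity bits p1,p2,p4,p8 = 1111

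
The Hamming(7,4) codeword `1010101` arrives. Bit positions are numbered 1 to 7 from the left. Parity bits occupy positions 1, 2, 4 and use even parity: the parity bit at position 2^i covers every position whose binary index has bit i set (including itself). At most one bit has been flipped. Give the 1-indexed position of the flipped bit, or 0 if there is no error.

0

s1: b1⊕b3⊕b5⊕b7 = 1⊕1⊕1⊕1 = 0
s2: b2⊕b3⊕b6⊕b7 = 0⊕1⊕0⊕1 = 0
s4: b4⊕b5⊕b6⊕b7 = 0⊕1⊕0⊕1 = 0
Syndrome (s4...s1) = 000 → position 0 (no error).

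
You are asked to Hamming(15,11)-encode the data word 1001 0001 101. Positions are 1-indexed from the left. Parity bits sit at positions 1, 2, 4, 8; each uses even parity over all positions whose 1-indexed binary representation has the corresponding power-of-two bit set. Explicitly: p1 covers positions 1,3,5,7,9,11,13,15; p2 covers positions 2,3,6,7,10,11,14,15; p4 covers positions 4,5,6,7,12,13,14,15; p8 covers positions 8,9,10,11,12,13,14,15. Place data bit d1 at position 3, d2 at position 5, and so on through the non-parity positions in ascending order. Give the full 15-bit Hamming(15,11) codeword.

Place data bits at non-power-of-two positions: b3=1, b5=0, b6=0, b7=1, b9=0, b10=0, b11=0, b12=1, b13=1, b14=0, b15=1.
p1 = XOR of data positions {3,5,7,9,11,13,15} = 1⊕0⊕1⊕0⊕0⊕1⊕1 = 0
p2 = XOR of data positions {3,6,7,10,11,14,15} = 1⊕0⊕1⊕0⊕0⊕0⊕1 = 1
p4 = XOR of data positions {5,6,7,12,13,14,15} = 0⊕0⊕1⊕1⊕1⊕0⊕1 = 0
p8 = XOR of data positions {9,10,11,12,13,14,15} = 0⊕0⊕0⊕1⊕1⊕0⊕1 = 1
Codeword b1..b15 = 011000110001101

011000110001101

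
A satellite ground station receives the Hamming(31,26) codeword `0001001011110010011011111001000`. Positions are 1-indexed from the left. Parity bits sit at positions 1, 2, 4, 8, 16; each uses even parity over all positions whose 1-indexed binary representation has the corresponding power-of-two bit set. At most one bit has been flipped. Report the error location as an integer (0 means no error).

s1: b1⊕b3⊕b5⊕b7⊕b9⊕b11⊕b13⊕b15⊕b17⊕b19⊕b21⊕b23⊕b25⊕b27⊕b29⊕b31 = 0⊕0⊕0⊕1⊕1⊕1⊕0⊕1⊕0⊕1⊕1⊕1⊕1⊕0⊕0⊕0 = 0
s2: b2⊕b3⊕b6⊕b7⊕b10⊕b11⊕b14⊕b15⊕b18⊕b19⊕b22⊕b23⊕b26⊕b27⊕b30⊕b31 = 0⊕0⊕0⊕1⊕1⊕1⊕0⊕1⊕1⊕1⊕1⊕1⊕0⊕0⊕0⊕0 = 0
s4: b4⊕b5⊕b6⊕b7⊕b12⊕b13⊕b14⊕b15⊕b20⊕b21⊕b22⊕b23⊕b28⊕b29⊕b30⊕b31 = 1⊕0⊕0⊕1⊕1⊕0⊕0⊕1⊕0⊕1⊕1⊕1⊕1⊕0⊕0⊕0 = 0
s8: b8⊕b9⊕b10⊕b11⊕b12⊕b13⊕b14⊕b15⊕b24⊕b25⊕b26⊕b27⊕b28⊕b29⊕b30⊕b31 = 0⊕1⊕1⊕1⊕1⊕0⊕0⊕1⊕1⊕1⊕0⊕0⊕1⊕0⊕0⊕0 = 0
s16: b16⊕b17⊕b18⊕b19⊕b20⊕b21⊕b22⊕b23⊕b24⊕b25⊕b26⊕b27⊕b28⊕b29⊕b30⊕b31 = 0⊕0⊕1⊕1⊕0⊕1⊕1⊕1⊕1⊕1⊕0⊕0⊕1⊕0⊕0⊕0 = 0
Syndrome (s16...s1) = 00000 → position 0 (no error).

0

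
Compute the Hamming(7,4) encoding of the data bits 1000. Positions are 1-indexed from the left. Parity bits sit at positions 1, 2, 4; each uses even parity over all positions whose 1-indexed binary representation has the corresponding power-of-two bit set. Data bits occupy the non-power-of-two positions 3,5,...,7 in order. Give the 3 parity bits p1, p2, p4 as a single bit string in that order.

110

Place data bits at non-power-of-two positions: b3=1, b5=0, b6=0, b7=0.
p1 = XOR of data positions {3,5,7} = 1⊕0⊕0 = 1
p2 = XOR of data positions {3,6,7} = 1⊕0⊕0 = 1
p4 = XOR of data positions {5,6,7} = 0⊕0⊕0 = 0
Parity bits p1,p2,p4 = 110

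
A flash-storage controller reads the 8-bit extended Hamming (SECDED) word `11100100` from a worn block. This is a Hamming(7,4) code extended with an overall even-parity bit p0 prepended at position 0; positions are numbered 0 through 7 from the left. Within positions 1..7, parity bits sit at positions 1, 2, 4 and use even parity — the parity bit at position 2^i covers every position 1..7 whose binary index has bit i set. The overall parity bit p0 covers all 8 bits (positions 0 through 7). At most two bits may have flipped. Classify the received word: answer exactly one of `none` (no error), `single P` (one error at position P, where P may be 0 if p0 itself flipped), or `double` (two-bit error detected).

double

s1: b1⊕b3⊕b5⊕b7 = 1⊕0⊕1⊕0 = 0
s2: b2⊕b3⊕b6⊕b7 = 1⊕0⊕0⊕0 = 1
s4: b4⊕b5⊕b6⊕b7 = 0⊕1⊕0⊕0 = 1
Syndrome (s4...s1) = 110 → position 6.
Overall parity (XOR of all 8 bits, including p0): 1⊕1⊕1⊕0⊕0⊕1⊕0⊕0 = 0
Overall=0, syndrome position=6 → double-bit error detected (uncorrectable).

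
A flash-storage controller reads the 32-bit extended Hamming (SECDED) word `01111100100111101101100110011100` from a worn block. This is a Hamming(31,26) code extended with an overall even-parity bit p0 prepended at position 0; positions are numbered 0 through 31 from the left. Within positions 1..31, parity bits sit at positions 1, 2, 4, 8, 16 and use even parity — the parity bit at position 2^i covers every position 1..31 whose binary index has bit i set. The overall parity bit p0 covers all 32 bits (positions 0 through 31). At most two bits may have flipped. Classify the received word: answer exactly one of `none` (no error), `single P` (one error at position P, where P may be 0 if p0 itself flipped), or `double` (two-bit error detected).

s1: b1⊕b3⊕b5⊕b7⊕b9⊕b11⊕b13⊕b15⊕b17⊕b19⊕b21⊕b23⊕b25⊕b27⊕b29⊕b31 = 1⊕1⊕1⊕0⊕0⊕1⊕1⊕0⊕1⊕1⊕0⊕1⊕0⊕1⊕1⊕0 = 0
s2: b2⊕b3⊕b6⊕b7⊕b10⊕b11⊕b14⊕b15⊕b18⊕b19⊕b22⊕b23⊕b26⊕b27⊕b30⊕b31 = 1⊕1⊕0⊕0⊕0⊕1⊕1⊕0⊕0⊕1⊕0⊕1⊕0⊕1⊕0⊕0 = 1
s4: b4⊕b5⊕b6⊕b7⊕b12⊕b13⊕b14⊕b15⊕b20⊕b21⊕b22⊕b23⊕b28⊕b29⊕b30⊕b31 = 1⊕1⊕0⊕0⊕1⊕1⊕1⊕0⊕1⊕0⊕0⊕1⊕1⊕1⊕0⊕0 = 1
s8: b8⊕b9⊕b10⊕b11⊕b12⊕b13⊕b14⊕b15⊕b24⊕b25⊕b26⊕b27⊕b28⊕b29⊕b30⊕b31 = 1⊕0⊕0⊕1⊕1⊕1⊕1⊕0⊕1⊕0⊕0⊕1⊕1⊕1⊕0⊕0 = 1
s16: b16⊕b17⊕b18⊕b19⊕b20⊕b21⊕b22⊕b23⊕b24⊕b25⊕b26⊕b27⊕b28⊕b29⊕b30⊕b31 = 1⊕1⊕0⊕1⊕1⊕0⊕0⊕1⊕1⊕0⊕0⊕1⊕1⊕1⊕0⊕0 = 1
Syndrome (s16...s1) = 11110 → position 30.
Overall parity (XOR of all 32 bits, including p0): 0⊕1⊕1⊕1⊕1⊕1⊕0⊕0⊕1⊕0⊕0⊕1⊕1⊕1⊕1⊕0⊕1⊕1⊕0⊕1⊕1⊕0⊕0⊕1⊕1⊕0⊕0⊕1⊕1⊕1⊕0⊕0 = 1
Overall=1, syndrome position=30 → single-bit error at position 30.

single 30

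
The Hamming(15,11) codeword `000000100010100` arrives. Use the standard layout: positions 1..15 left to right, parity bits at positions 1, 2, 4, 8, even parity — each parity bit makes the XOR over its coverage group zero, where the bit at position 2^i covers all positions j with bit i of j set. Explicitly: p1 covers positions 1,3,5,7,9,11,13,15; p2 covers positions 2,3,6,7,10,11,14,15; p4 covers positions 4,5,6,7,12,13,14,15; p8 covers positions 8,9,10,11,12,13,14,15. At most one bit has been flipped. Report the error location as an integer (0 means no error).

s1: b1⊕b3⊕b5⊕b7⊕b9⊕b11⊕b13⊕b15 = 0⊕0⊕0⊕1⊕0⊕1⊕1⊕0 = 1
s2: b2⊕b3⊕b6⊕b7⊕b10⊕b11⊕b14⊕b15 = 0⊕0⊕0⊕1⊕0⊕1⊕0⊕0 = 0
s4: b4⊕b5⊕b6⊕b7⊕b12⊕b13⊕b14⊕b15 = 0⊕0⊕0⊕1⊕0⊕1⊕0⊕0 = 0
s8: b8⊕b9⊕b10⊕b11⊕b12⊕b13⊕b14⊕b15 = 0⊕0⊕0⊕1⊕0⊕1⊕0⊕0 = 0
Syndrome (s8...s1) = 0001 → position 1.

1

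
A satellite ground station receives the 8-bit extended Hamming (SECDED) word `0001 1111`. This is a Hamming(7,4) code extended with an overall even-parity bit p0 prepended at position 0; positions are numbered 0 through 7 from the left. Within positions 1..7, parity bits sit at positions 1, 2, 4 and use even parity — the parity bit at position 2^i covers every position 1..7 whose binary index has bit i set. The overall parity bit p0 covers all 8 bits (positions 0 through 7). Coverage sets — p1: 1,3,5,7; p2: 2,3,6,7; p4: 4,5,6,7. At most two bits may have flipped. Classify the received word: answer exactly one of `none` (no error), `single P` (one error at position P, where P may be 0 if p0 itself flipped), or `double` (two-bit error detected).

s1: b1⊕b3⊕b5⊕b7 = 0⊕1⊕1⊕1 = 1
s2: b2⊕b3⊕b6⊕b7 = 0⊕1⊕1⊕1 = 1
s4: b4⊕b5⊕b6⊕b7 = 1⊕1⊕1⊕1 = 0
Syndrome (s4...s1) = 011 → position 3.
Overall parity (XOR of all 8 bits, including p0): 0⊕0⊕0⊕1⊕1⊕1⊕1⊕1 = 1
Overall=1, syndrome position=3 → single-bit error at position 3.

single 3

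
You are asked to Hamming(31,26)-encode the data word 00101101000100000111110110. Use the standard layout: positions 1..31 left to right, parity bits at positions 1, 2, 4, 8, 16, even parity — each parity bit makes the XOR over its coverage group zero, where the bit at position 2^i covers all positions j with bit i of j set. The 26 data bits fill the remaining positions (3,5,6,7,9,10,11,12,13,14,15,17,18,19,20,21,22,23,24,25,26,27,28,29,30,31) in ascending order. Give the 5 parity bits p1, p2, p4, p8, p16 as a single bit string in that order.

00110

Place data bits at non-power-of-two positions: b3=0, b5=0, b6=1, b7=0, b9=1, b10=1, b11=0, b12=1, b13=0, b14=0, b15=0, b17=1, b18=0, b19=0, b20=0, b21=0, b22=0, b23=1, b24=1, b25=1, b26=1, b27=1, b28=0, b29=1, b30=1, b31=0.
p1 = XOR of data positions {3,5,7,9,11,13,15,17,19,21,23,25,27,29,31} = 0⊕0⊕0⊕1⊕0⊕0⊕0⊕1⊕0⊕0⊕1⊕1⊕1⊕1⊕0 = 0
p2 = XOR of data positions {3,6,7,10,11,14,15,18,19,22,23,26,27,30,31} = 0⊕1⊕0⊕1⊕0⊕0⊕0⊕0⊕0⊕0⊕1⊕1⊕1⊕1⊕0 = 0
p4 = XOR of data positions {5,6,7,12,13,14,15,20,21,22,23,28,29,30,31} = 0⊕1⊕0⊕1⊕0⊕0⊕0⊕0⊕0⊕0⊕1⊕0⊕1⊕1⊕0 = 1
p8 = XOR of data positions {9,10,11,12,13,14,15,24,25,26,27,28,29,30,31} = 1⊕1⊕0⊕1⊕0⊕0⊕0⊕1⊕1⊕1⊕1⊕0⊕1⊕1⊕0 = 1
p16 = XOR of data positions {17,18,19,20,21,22,23,24,25,26,27,28,29,30,31} = 1⊕0⊕0⊕0⊕0⊕0⊕1⊕1⊕1⊕1⊕1⊕0⊕1⊕1⊕0 = 0
Parity bits p1,p2,p4,p8,p16 = 00110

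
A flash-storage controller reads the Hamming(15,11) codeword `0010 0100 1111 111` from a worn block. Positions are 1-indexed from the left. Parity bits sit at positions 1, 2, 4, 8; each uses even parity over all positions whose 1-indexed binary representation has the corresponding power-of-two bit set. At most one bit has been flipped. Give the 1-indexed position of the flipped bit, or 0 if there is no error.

s1: b1⊕b3⊕b5⊕b7⊕b9⊕b11⊕b13⊕b15 = 0⊕1⊕0⊕0⊕1⊕1⊕1⊕1 = 1
s2: b2⊕b3⊕b6⊕b7⊕b10⊕b11⊕b14⊕b15 = 0⊕1⊕1⊕0⊕1⊕1⊕1⊕1 = 0
s4: b4⊕b5⊕b6⊕b7⊕b12⊕b13⊕b14⊕b15 = 0⊕0⊕1⊕0⊕1⊕1⊕1⊕1 = 1
s8: b8⊕b9⊕b10⊕b11⊕b12⊕b13⊕b14⊕b15 = 0⊕1⊕1⊕1⊕1⊕1⊕1⊕1 = 1
Syndrome (s8...s1) = 1101 → position 13.

13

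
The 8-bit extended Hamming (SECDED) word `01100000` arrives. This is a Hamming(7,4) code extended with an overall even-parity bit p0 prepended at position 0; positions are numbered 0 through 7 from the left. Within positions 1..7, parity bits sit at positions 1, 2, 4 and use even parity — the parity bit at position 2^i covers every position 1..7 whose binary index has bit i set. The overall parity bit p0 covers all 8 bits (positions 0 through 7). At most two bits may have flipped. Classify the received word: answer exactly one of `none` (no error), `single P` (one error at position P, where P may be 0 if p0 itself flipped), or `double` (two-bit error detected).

s1: b1⊕b3⊕b5⊕b7 = 1⊕0⊕0⊕0 = 1
s2: b2⊕b3⊕b6⊕b7 = 1⊕0⊕0⊕0 = 1
s4: b4⊕b5⊕b6⊕b7 = 0⊕0⊕0⊕0 = 0
Syndrome (s4...s1) = 011 → position 3.
Overall parity (XOR of all 8 bits, including p0): 0⊕1⊕1⊕0⊕0⊕0⊕0⊕0 = 0
Overall=0, syndrome position=3 → double-bit error detected (uncorrectable).

double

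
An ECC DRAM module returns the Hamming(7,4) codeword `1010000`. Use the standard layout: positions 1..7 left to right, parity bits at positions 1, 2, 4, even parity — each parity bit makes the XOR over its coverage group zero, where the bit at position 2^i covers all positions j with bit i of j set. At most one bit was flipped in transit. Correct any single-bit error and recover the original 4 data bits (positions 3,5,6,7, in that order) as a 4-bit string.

1000

s1: b1⊕b3⊕b5⊕b7 = 1⊕1⊕0⊕0 = 0
s2: b2⊕b3⊕b6⊕b7 = 0⊕1⊕0⊕0 = 1
s4: b4⊕b5⊕b6⊕b7 = 0⊕0⊕0⊕0 = 0
Syndrome (s4...s1) = 010 → position 2.
Flip bit 2: corrected codeword = 1110000
Data bits at positions 3,5,6,7: 1000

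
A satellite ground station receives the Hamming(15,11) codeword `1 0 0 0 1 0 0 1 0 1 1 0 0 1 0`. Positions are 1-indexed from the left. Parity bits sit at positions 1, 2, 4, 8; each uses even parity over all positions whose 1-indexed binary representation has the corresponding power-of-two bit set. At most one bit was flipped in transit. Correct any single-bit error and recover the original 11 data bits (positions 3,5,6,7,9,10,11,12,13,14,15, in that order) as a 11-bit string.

s1: b1⊕b3⊕b5⊕b7⊕b9⊕b11⊕b13⊕b15 = 1⊕0⊕1⊕0⊕0⊕1⊕0⊕0 = 1
s2: b2⊕b3⊕b6⊕b7⊕b10⊕b11⊕b14⊕b15 = 0⊕0⊕0⊕0⊕1⊕1⊕1⊕0 = 1
s4: b4⊕b5⊕b6⊕b7⊕b12⊕b13⊕b14⊕b15 = 0⊕1⊕0⊕0⊕0⊕0⊕1⊕0 = 0
s8: b8⊕b9⊕b10⊕b11⊕b12⊕b13⊕b14⊕b15 = 1⊕0⊕1⊕1⊕0⊕0⊕1⊕0 = 0
Syndrome (s8...s1) = 0011 → position 3.
Flip bit 3: corrected codeword = 101010010110010
Data bits at positions 3,5,6,7,9,10,11,12,13,14,15: 11000110010

11000110010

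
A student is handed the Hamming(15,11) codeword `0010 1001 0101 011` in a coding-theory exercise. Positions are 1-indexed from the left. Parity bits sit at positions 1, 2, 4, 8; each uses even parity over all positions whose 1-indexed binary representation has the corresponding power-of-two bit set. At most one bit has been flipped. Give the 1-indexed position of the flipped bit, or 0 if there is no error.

9

s1: b1⊕b3⊕b5⊕b7⊕b9⊕b11⊕b13⊕b15 = 0⊕1⊕1⊕0⊕0⊕0⊕0⊕1 = 1
s2: b2⊕b3⊕b6⊕b7⊕b10⊕b11⊕b14⊕b15 = 0⊕1⊕0⊕0⊕1⊕0⊕1⊕1 = 0
s4: b4⊕b5⊕b6⊕b7⊕b12⊕b13⊕b14⊕b15 = 0⊕1⊕0⊕0⊕1⊕0⊕1⊕1 = 0
s8: b8⊕b9⊕b10⊕b11⊕b12⊕b13⊕b14⊕b15 = 1⊕0⊕1⊕0⊕1⊕0⊕1⊕1 = 1
Syndrome (s8...s1) = 1001 → position 9.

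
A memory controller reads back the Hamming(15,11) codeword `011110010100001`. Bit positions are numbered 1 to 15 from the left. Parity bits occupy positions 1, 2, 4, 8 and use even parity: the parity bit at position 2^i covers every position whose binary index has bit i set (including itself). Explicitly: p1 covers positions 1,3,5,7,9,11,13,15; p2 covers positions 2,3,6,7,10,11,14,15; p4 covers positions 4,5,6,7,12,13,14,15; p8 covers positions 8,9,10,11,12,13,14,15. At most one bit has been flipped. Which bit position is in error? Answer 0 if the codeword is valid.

13

s1: b1⊕b3⊕b5⊕b7⊕b9⊕b11⊕b13⊕b15 = 0⊕1⊕1⊕0⊕0⊕0⊕0⊕1 = 1
s2: b2⊕b3⊕b6⊕b7⊕b10⊕b11⊕b14⊕b15 = 1⊕1⊕0⊕0⊕1⊕0⊕0⊕1 = 0
s4: b4⊕b5⊕b6⊕b7⊕b12⊕b13⊕b14⊕b15 = 1⊕1⊕0⊕0⊕0⊕0⊕0⊕1 = 1
s8: b8⊕b9⊕b10⊕b11⊕b12⊕b13⊕b14⊕b15 = 1⊕0⊕1⊕0⊕0⊕0⊕0⊕1 = 1
Syndrome (s8...s1) = 1101 → position 13.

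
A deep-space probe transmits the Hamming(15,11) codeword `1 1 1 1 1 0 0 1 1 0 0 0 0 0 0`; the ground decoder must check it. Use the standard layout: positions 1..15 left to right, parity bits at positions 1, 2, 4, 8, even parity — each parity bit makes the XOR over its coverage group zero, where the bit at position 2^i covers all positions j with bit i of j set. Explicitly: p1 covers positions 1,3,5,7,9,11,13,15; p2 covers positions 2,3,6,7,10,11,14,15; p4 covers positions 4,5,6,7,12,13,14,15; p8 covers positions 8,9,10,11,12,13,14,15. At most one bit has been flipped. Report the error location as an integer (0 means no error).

s1: b1⊕b3⊕b5⊕b7⊕b9⊕b11⊕b13⊕b15 = 1⊕1⊕1⊕0⊕1⊕0⊕0⊕0 = 0
s2: b2⊕b3⊕b6⊕b7⊕b10⊕b11⊕b14⊕b15 = 1⊕1⊕0⊕0⊕0⊕0⊕0⊕0 = 0
s4: b4⊕b5⊕b6⊕b7⊕b12⊕b13⊕b14⊕b15 = 1⊕1⊕0⊕0⊕0⊕0⊕0⊕0 = 0
s8: b8⊕b9⊕b10⊕b11⊕b12⊕b13⊕b14⊕b15 = 1⊕1⊕0⊕0⊕0⊕0⊕0⊕0 = 0
Syndrome (s8...s1) = 0000 → position 0 (no error).

0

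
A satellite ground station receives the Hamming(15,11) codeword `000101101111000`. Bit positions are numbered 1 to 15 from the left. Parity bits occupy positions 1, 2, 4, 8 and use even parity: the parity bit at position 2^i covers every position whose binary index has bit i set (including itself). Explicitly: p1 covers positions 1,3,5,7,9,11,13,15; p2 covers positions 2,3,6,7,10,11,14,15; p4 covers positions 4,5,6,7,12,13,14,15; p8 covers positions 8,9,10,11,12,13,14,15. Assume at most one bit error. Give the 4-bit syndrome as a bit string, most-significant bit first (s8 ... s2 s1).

s1: b1⊕b3⊕b5⊕b7⊕b9⊕b11⊕b13⊕b15 = 0⊕0⊕0⊕1⊕1⊕1⊕0⊕0 = 1
s2: b2⊕b3⊕b6⊕b7⊕b10⊕b11⊕b14⊕b15 = 0⊕0⊕1⊕1⊕1⊕1⊕0⊕0 = 0
s4: b4⊕b5⊕b6⊕b7⊕b12⊕b13⊕b14⊕b15 = 1⊕0⊕1⊕1⊕1⊕0⊕0⊕0 = 0
s8: b8⊕b9⊕b10⊕b11⊕b12⊕b13⊕b14⊕b15 = 0⊕1⊕1⊕1⊕1⊕0⊕0⊕0 = 0
Syndrome (s8...s1) = 0001 → position 1.

0001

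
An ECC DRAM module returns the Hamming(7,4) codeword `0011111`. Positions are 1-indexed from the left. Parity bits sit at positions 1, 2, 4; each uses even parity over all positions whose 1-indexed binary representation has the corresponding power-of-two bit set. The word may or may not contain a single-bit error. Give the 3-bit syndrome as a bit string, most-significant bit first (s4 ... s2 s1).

011

s1: b1⊕b3⊕b5⊕b7 = 0⊕1⊕1⊕1 = 1
s2: b2⊕b3⊕b6⊕b7 = 0⊕1⊕1⊕1 = 1
s4: b4⊕b5⊕b6⊕b7 = 1⊕1⊕1⊕1 = 0
Syndrome (s4...s1) = 011 → position 3.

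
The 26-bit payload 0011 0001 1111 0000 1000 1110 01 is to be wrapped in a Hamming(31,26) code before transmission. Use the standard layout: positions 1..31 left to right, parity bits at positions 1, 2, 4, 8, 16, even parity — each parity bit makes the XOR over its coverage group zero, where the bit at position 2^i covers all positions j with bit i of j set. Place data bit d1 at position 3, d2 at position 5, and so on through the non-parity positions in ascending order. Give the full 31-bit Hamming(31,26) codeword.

Place data bits at non-power-of-two positions: b3=0, b5=0, b6=1, b7=1, b9=0, b10=0, b11=0, b12=1, b13=1, b14=1, b15=1, b17=1, b18=0, b19=0, b20=0, b21=0, b22=1, b23=0, b24=0, b25=0, b26=1, b27=1, b28=1, b29=0, b30=0, b31=1.
p1 = XOR of data positions {3,5,7,9,11,13,15,17,19,21,23,25,27,29,31} = 0⊕0⊕1⊕0⊕0⊕1⊕1⊕1⊕0⊕0⊕0⊕0⊕1⊕0⊕1 = 0
p2 = XOR of data positions {3,6,7,10,11,14,15,18,19,22,23,26,27,30,31} = 0⊕1⊕1⊕0⊕0⊕1⊕1⊕0⊕0⊕1⊕0⊕1⊕1⊕0⊕1 = 0
p4 = XOR of data positions {5,6,7,12,13,14,15,20,21,22,23,28,29,30,31} = 0⊕1⊕1⊕1⊕1⊕1⊕1⊕0⊕0⊕1⊕0⊕1⊕0⊕0⊕1 = 1
p8 = XOR of data positions {9,10,11,12,13,14,15,24,25,26,27,28,29,30,31} = 0⊕0⊕0⊕1⊕1⊕1⊕1⊕0⊕0⊕1⊕1⊕1⊕0⊕0⊕1 = 0
p16 = XOR of data positions {17,18,19,20,21,22,23,24,25,26,27,28,29,30,31} = 1⊕0⊕0⊕0⊕0⊕1⊕0⊕0⊕0⊕1⊕1⊕1⊕0⊕0⊕1 = 0
Codeword b1..b31 = 0001011000011110100001000111001

0001011000011110100001000111001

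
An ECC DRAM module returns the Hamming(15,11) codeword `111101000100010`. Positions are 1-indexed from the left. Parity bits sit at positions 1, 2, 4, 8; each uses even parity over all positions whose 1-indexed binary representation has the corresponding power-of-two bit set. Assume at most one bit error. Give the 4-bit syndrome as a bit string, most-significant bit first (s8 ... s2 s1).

0110

s1: b1⊕b3⊕b5⊕b7⊕b9⊕b11⊕b13⊕b15 = 1⊕1⊕0⊕0⊕0⊕0⊕0⊕0 = 0
s2: b2⊕b3⊕b6⊕b7⊕b10⊕b11⊕b14⊕b15 = 1⊕1⊕1⊕0⊕1⊕0⊕1⊕0 = 1
s4: b4⊕b5⊕b6⊕b7⊕b12⊕b13⊕b14⊕b15 = 1⊕0⊕1⊕0⊕0⊕0⊕1⊕0 = 1
s8: b8⊕b9⊕b10⊕b11⊕b12⊕b13⊕b14⊕b15 = 0⊕0⊕1⊕0⊕0⊕0⊕1⊕0 = 0
Syndrome (s8...s1) = 0110 → position 6.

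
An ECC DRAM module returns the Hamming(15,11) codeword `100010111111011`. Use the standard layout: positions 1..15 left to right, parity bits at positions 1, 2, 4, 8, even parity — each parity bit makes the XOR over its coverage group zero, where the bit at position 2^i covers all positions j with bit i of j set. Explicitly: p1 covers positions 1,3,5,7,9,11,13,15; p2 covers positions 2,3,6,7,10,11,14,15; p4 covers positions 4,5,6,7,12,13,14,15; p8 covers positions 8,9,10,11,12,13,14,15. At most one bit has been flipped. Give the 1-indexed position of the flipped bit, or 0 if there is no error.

14

s1: b1⊕b3⊕b5⊕b7⊕b9⊕b11⊕b13⊕b15 = 1⊕0⊕1⊕1⊕1⊕1⊕0⊕1 = 0
s2: b2⊕b3⊕b6⊕b7⊕b10⊕b11⊕b14⊕b15 = 0⊕0⊕0⊕1⊕1⊕1⊕1⊕1 = 1
s4: b4⊕b5⊕b6⊕b7⊕b12⊕b13⊕b14⊕b15 = 0⊕1⊕0⊕1⊕1⊕0⊕1⊕1 = 1
s8: b8⊕b9⊕b10⊕b11⊕b12⊕b13⊕b14⊕b15 = 1⊕1⊕1⊕1⊕1⊕0⊕1⊕1 = 1
Syndrome (s8...s1) = 1110 → position 14.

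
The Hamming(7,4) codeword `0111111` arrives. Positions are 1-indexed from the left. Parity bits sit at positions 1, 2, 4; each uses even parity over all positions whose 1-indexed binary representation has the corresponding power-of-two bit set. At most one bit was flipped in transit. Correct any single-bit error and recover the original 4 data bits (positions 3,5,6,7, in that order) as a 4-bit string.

1111

s1: b1⊕b3⊕b5⊕b7 = 0⊕1⊕1⊕1 = 1
s2: b2⊕b3⊕b6⊕b7 = 1⊕1⊕1⊕1 = 0
s4: b4⊕b5⊕b6⊕b7 = 1⊕1⊕1⊕1 = 0
Syndrome (s4...s1) = 001 → position 1.
Flip bit 1: corrected codeword = 1111111
Data bits at positions 3,5,6,7: 1111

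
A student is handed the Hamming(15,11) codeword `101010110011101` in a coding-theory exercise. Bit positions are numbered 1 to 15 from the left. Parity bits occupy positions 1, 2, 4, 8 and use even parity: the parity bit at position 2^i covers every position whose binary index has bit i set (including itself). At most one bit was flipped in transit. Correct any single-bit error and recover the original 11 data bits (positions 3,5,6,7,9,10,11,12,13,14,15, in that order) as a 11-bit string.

11010011001

s1: b1⊕b3⊕b5⊕b7⊕b9⊕b11⊕b13⊕b15 = 1⊕1⊕1⊕1⊕0⊕1⊕1⊕1 = 1
s2: b2⊕b3⊕b6⊕b7⊕b10⊕b11⊕b14⊕b15 = 0⊕1⊕0⊕1⊕0⊕1⊕0⊕1 = 0
s4: b4⊕b5⊕b6⊕b7⊕b12⊕b13⊕b14⊕b15 = 0⊕1⊕0⊕1⊕1⊕1⊕0⊕1 = 1
s8: b8⊕b9⊕b10⊕b11⊕b12⊕b13⊕b14⊕b15 = 1⊕0⊕0⊕1⊕1⊕1⊕0⊕1 = 1
Syndrome (s8...s1) = 1101 → position 13.
Flip bit 13: corrected codeword = 101010110011001
Data bits at positions 3,5,6,7,9,10,11,12,13,14,15: 11010011001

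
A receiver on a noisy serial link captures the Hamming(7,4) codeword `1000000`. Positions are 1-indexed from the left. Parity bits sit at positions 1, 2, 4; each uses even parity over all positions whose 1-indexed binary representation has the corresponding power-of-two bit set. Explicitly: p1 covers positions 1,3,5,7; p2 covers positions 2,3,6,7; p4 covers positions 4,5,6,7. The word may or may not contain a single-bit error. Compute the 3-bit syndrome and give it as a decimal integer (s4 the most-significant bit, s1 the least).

1

s1: b1⊕b3⊕b5⊕b7 = 1⊕0⊕0⊕0 = 1
s2: b2⊕b3⊕b6⊕b7 = 0⊕0⊕0⊕0 = 0
s4: b4⊕b5⊕b6⊕b7 = 0⊕0⊕0⊕0 = 0
Syndrome (s4...s1) = 001 → position 1.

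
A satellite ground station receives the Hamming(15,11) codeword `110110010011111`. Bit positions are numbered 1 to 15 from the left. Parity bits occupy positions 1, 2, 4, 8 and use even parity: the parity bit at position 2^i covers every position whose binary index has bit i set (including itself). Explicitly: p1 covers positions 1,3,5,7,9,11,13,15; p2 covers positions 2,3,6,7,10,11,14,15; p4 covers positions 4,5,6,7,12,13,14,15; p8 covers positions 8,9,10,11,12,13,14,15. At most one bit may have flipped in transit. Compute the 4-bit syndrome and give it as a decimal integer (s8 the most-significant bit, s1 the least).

s1: b1⊕b3⊕b5⊕b7⊕b9⊕b11⊕b13⊕b15 = 1⊕0⊕1⊕0⊕0⊕1⊕1⊕1 = 1
s2: b2⊕b3⊕b6⊕b7⊕b10⊕b11⊕b14⊕b15 = 1⊕0⊕0⊕0⊕0⊕1⊕1⊕1 = 0
s4: b4⊕b5⊕b6⊕b7⊕b12⊕b13⊕b14⊕b15 = 1⊕1⊕0⊕0⊕1⊕1⊕1⊕1 = 0
s8: b8⊕b9⊕b10⊕b11⊕b12⊕b13⊕b14⊕b15 = 1⊕0⊕0⊕1⊕1⊕1⊕1⊕1 = 0
Syndrome (s8...s1) = 0001 → position 1.

1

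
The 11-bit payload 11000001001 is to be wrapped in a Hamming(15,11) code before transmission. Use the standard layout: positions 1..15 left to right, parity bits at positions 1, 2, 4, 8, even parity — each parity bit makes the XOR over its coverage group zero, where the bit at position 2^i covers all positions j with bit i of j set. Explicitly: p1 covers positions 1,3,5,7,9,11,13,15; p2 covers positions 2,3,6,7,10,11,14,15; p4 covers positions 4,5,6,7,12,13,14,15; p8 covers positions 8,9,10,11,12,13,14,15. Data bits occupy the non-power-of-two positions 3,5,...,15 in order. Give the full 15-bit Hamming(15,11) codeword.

101110000001001

Place data bits at non-power-of-two positions: b3=1, b5=1, b6=0, b7=0, b9=0, b10=0, b11=0, b12=1, b13=0, b14=0, b15=1.
p1 = XOR of data positions {3,5,7,9,11,13,15} = 1⊕1⊕0⊕0⊕0⊕0⊕1 = 1
p2 = XOR of data positions {3,6,7,10,11,14,15} = 1⊕0⊕0⊕0⊕0⊕0⊕1 = 0
p4 = XOR of data positions {5,6,7,12,13,14,15} = 1⊕0⊕0⊕1⊕0⊕0⊕1 = 1
p8 = XOR of data positions {9,10,11,12,13,14,15} = 0⊕0⊕0⊕1⊕0⊕0⊕1 = 0
Codeword b1..b15 = 101110000001001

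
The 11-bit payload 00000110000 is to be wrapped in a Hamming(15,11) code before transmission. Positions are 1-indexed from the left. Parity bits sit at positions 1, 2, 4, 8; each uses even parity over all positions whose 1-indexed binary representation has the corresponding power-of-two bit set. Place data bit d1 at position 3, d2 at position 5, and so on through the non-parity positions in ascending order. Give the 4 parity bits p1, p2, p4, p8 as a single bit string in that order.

Place data bits at non-power-of-two positions: b3=0, b5=0, b6=0, b7=0, b9=0, b10=1, b11=1, b12=0, b13=0, b14=0, b15=0.
p1 = XOR of data positions {3,5,7,9,11,13,15} = 0⊕0⊕0⊕0⊕1⊕0⊕0 = 1
p2 = XOR of data positions {3,6,7,10,11,14,15} = 0⊕0⊕0⊕1⊕1⊕0⊕0 = 0
p4 = XOR of data positions {5,6,7,12,13,14,15} = 0⊕0⊕0⊕0⊕0⊕0⊕0 = 0
p8 = XOR of data positions {9,10,11,12,13,14,15} = 0⊕1⊕1⊕0⊕0⊕0⊕0 = 0
Parity bits p1,p2,p4,p8 = 1000

1000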